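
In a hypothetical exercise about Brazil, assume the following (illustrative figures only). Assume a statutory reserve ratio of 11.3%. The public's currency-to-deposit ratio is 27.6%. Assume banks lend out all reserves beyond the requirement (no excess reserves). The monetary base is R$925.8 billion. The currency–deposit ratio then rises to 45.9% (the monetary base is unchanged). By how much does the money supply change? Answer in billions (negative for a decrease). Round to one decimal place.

Initially m₁ = (1 + 0.276) / (0.113 + 0.276) ≈ 3.28021, so M₁ = 3.28021 × 925.8 ≈ 3036.8184 billion.
After the change m₂ = (1 + 0.459) / (0.113 + 0.459) ≈ 2.55070, so M₂ = 2.55070 × 925.8 ≈ 2361.4381 billion.
ΔM = M₂ − M₁ = 2361.4381 − 3036.8184 = -675.3803 billion.

-675.4 billion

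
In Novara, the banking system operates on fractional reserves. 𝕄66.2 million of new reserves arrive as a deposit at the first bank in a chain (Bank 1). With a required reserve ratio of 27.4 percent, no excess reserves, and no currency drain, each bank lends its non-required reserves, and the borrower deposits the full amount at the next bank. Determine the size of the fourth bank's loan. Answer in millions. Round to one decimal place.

Each bank lends a fraction (1 − rr) = 0.7260 of the deposit it receives, so Bank 4 receives 66.2·0.7260^3 and lends 66.2·0.7260^4 ≈ 18.3910 million.

𝕄18.4 million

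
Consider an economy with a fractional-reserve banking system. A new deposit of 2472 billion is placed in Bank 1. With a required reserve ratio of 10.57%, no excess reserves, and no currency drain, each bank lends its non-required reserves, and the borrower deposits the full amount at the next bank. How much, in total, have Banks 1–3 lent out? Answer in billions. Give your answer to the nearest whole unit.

Bank i lends (1 − rr)^i of the original deposit: Bank 1 lends 2472·0.8943 = 2210.7096, Bank 2 lends 2472·0.8943² ≈ 1977.0376, and so on.
Summing a geometric series: total = 2472·[0.8943·(1 − 0.8943^3) / (1 − 0.8943)] ≈ 5955.8119 billion.

5956 billion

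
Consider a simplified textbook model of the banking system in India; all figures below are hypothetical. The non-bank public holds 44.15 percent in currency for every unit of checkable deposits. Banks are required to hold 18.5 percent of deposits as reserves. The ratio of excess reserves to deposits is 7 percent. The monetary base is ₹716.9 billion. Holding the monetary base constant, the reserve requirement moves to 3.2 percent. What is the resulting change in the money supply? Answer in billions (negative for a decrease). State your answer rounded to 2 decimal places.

Initially m₁ = (1 + 0.4415) / (0.185 + 0.07 + 0.4415) ≈ 2.069634, so M₁ = 2.069634 × 716.9 ≈ 1483.7206 billion.
After the change m₂ = (1 + 0.4415) / (0.032 + 0.07 + 0.4415) ≈ 2.652254, so M₂ = 2.652254 × 716.9 ≈ 1901.4009 billion.
ΔM = M₂ − M₁ = 1901.4009 − 1483.7206 = 417.6803 billion.

₹417.68 billion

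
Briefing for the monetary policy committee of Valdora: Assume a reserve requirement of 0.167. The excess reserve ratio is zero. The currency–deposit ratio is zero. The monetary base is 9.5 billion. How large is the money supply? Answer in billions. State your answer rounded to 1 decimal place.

56.9 billion

With no currency drain or excess reserves, the money multiplier is m = 1/rr = 1/0.167 ≈ 5.9880.
Money supply M = m × MB = 5.9880 × 9.5 = 56.886 billion.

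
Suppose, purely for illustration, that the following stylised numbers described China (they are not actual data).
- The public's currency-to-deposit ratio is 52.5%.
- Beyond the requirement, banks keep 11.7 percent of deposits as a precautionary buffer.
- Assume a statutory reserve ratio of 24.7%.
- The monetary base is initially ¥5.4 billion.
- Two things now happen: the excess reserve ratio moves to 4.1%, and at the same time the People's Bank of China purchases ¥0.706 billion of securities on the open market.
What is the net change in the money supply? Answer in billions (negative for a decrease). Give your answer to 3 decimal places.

Before: m₁ = (1 + 0.525) / (0.247 + 0.117 + 0.525) ≈ 1.71541, MB₁ = 5.4, so M₁ = 1.71541 × 5.4 ≈ 9.2632 billion.
After: m₂ = (1 + 0.525) / (0.247 + 0.041 + 0.525) ≈ 1.87577, MB₂ = 5.4 + 0.706 = 6.106, so M₂ = 1.87577 × 6.106 ≈ 11.4535 billion.
ΔM = M₂ − M₁ = 11.4535 − 9.2632 = 2.1903 billion.

¥2.190 billion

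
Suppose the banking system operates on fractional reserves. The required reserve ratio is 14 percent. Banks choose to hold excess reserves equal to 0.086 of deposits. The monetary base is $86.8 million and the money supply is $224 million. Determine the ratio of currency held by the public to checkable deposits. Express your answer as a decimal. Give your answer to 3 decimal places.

0.264

Using m = M/MB = 224/86.8 ≈ 2.580645. From m = (1 + c)/(c + rr + e), rearranging gives 1 + c = m·(c + rr + e), so c·(1 − m) = m·(rr + e) − 1.
Hence c = [m·(rr + e) − 1]/(1 − m) = [2.580645 × (0.14 + 0.086) − 1] / (1 − 2.580645) ≈ 0.263674.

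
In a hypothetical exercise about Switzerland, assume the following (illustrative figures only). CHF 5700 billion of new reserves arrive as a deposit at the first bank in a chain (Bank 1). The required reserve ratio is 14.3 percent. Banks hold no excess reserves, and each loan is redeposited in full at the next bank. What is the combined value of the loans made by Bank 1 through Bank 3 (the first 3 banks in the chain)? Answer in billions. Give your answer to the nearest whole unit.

Bank i lends (1 − rr)^i of the original deposit: Bank 1 lends 5700·0.8570 = 4884.9000, Bank 2 lends 5700·0.8570² = 4186.3593, and so on.
Summing a geometric series: total = 5700·[0.8570·(1 − 0.8570^3) / (1 − 0.8570)] ≈ 12658.9692 billion.

CHF 12659 billion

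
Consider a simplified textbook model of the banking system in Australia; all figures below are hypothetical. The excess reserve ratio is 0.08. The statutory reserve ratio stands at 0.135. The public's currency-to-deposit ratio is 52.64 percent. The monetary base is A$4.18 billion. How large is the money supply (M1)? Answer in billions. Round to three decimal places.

A$8.606 billion

The money multiplier is m = (1 + c) / (rr + e + c) = (1 + 0.5264) / (0.135 + 0.08 + 0.5264) ≈ 2.05881.
So M = m × MB = 2.05881 × 4.18 ≈ 8.6058 billion.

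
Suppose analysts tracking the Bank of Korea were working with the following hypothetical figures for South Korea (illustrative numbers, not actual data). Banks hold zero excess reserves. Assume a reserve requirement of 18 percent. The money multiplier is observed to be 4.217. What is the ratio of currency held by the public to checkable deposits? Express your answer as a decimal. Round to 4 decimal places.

0.0749

Using m = 4.217. From m = (1 + c)/(c + rr + e), rearranging gives 1 + c = m·(c + rr + e), so c·(1 − m) = m·(rr + e) − 1.
Hence c = [m·(rr + e) − 1]/(1 − m) = [4.217 × (0.18 + 0) − 1] / (1 − 4.217) ≈ 0.074896.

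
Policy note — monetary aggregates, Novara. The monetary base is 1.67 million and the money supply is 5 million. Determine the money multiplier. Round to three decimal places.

2.994

The money multiplier is m = M / MB = 5 / 1.67 ≈ 2.99401.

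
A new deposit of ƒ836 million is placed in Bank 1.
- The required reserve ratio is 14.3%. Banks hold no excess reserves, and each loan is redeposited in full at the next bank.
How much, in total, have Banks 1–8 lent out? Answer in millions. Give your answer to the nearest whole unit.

Bank i lends (1 − rr)^i of the original deposit: Bank 1 lends 836·0.8570 = 716.4520, Bank 2 lends 836·0.8570² ≈ 613.9994, and so on.
Summing a geometric series: total = 836·[0.8570·(1 − 0.8570^8) / (1 − 0.8570)] ≈ 3552.3549 million.

ƒ3552 million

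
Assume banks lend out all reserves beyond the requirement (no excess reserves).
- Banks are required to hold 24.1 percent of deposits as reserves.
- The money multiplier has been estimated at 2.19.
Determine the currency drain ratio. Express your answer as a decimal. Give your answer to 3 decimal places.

0.397

Using m = 2.19. From m = (1 + c)/(c + rr + e), rearranging gives 1 + c = m·(c + rr + e), so c·(1 − m) = m·(rr + e) − 1.
Hence c = [m·(rr + e) − 1]/(1 − m) = [2.19 × (0.241 + 0) − 1] / (1 − 2.19) ≈ 0.396815.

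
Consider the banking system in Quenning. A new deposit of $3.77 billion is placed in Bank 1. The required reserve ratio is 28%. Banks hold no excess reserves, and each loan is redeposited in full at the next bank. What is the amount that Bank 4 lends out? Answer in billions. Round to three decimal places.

Each bank lends a fraction (1 − rr) = 0.7200 of the deposit it receives, so Bank 4 receives 3.77·0.7200^3 and lends 3.77·0.7200^4 ≈ 1.0131 billion.

$1.013 billion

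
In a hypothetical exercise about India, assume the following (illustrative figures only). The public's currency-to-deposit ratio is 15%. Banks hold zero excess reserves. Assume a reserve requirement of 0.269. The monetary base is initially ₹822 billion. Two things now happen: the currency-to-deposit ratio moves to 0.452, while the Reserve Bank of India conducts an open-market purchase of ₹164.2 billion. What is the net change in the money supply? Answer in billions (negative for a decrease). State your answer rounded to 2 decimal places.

-270.01 billion

Before: m₁ = (1 + 0.15) / (0.269 + 0.15) ≈ 2.744630, MB₁ = 822, so M₁ = 2.744630 × 822 ≈ 2256.0859 billion.
After: m₂ = (1 + 0.452) / (0.269 + 0.452) ≈ 2.013870, MB₂ = 822 + 164.2 = 986.2, so M₂ = 2.013870 × 986.2 ≈ 1986.0786 billion.
ΔM = M₂ − M₁ = 1986.0786 − 2256.0859 = -270.0073 billion.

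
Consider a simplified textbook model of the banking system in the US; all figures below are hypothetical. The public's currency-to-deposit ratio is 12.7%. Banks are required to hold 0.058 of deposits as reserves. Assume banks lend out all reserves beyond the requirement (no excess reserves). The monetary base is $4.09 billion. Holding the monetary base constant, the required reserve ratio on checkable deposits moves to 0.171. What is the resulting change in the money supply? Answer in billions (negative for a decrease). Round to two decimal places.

-9.45 billion

Initially m₁ = (1 + 0.127) / (0.058 + 0.127) ≈ 6.0919, so M₁ = 6.0919 × 4.09 ≈ 24.9159 billion.
After the change m₂ = (1 + 0.127) / (0.171 + 0.127) ≈ 3.7819, so M₂ = 3.7819 × 4.09 ≈ 15.468 billion.
ΔM = M₂ − M₁ = 15.468 − 24.9159 = -9.4479 billion.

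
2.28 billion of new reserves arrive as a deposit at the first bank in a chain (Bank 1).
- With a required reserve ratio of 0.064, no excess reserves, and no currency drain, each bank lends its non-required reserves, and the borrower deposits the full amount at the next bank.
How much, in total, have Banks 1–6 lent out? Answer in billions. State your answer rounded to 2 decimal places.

10.92 billion

Bank i lends (1 − rr)^i of the original deposit: Bank 1 lends 2.28·0.9360 ≈ 2.1341, Bank 2 lends 2.28·0.9360² ≈ 1.9975, and so on.
Summing a geometric series: total = 2.28·[0.9360·(1 − 0.9360^6) / (1 − 0.9360)] ≈ 10.9224 billion.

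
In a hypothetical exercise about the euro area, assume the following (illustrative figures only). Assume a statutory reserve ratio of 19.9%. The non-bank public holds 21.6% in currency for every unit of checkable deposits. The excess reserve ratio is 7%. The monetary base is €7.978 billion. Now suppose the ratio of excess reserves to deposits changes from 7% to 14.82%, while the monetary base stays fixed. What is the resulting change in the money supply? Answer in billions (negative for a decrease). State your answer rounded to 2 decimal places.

-2.78 billion

Initially m₁ = (1 + 0.216) / (0.199 + 0.07 + 0.216) ≈ 2.5072, so M₁ = 2.5072 × 7.978 ≈ 20.0024 billion.
After the change m₂ = (1 + 0.216) / (0.199 + 0.1482 + 0.216) ≈ 2.1591, so M₂ = 2.1591 × 7.978 ≈ 17.2253 billion.
ΔM = M₂ − M₁ = 17.2253 − 20.0024 = -2.7771 billion.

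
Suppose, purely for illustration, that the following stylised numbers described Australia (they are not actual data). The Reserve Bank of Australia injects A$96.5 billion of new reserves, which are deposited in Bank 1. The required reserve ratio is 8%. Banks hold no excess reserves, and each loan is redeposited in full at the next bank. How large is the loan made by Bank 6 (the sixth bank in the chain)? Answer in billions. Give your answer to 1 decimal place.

Each bank lends a fraction (1 − rr) = 0.9200 of the deposit it receives, so Bank 6 receives 96.5·0.9200^5 and lends 96.5·0.9200^6 ≈ 58.5133 billion.

A$58.5 billion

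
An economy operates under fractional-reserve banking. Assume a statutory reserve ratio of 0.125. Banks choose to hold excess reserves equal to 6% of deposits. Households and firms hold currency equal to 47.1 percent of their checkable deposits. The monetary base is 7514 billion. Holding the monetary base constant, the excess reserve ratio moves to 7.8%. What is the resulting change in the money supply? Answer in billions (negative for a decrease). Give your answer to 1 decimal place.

-450.0 billion

Initially m₁ = (1 + 0.471) / (0.125 + 0.06 + 0.471) ≈ 2.242378, so M₁ = 2.242378 × 7514 ≈ 16849.2283 billion.
After the change m₂ = (1 + 0.471) / (0.125 + 0.078 + 0.471) ≈ 2.182493, so M₂ = 2.182493 × 7514 ≈ 16399.2524 billion.
ΔM = M₂ − M₁ = 16399.2524 − 16849.2283 = -449.9759 billion.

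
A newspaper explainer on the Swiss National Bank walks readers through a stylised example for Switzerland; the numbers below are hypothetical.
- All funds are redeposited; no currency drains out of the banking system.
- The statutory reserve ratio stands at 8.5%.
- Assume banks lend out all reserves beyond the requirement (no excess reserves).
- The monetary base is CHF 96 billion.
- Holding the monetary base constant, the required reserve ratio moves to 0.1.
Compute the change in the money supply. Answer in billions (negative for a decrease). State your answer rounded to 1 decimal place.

-169.4 billion

Initially m₁ = 1 / (0.085) ≈ 11.7647, so M₁ = 11.7647 × 96 = 1129.4112 billion.
After the change m₂ = 1 / (0.1) = 10, so M₂ = 10 × 96 = 960 billion.
ΔM = M₂ − M₁ = 960 − 1129.4112 = -169.4112 billion.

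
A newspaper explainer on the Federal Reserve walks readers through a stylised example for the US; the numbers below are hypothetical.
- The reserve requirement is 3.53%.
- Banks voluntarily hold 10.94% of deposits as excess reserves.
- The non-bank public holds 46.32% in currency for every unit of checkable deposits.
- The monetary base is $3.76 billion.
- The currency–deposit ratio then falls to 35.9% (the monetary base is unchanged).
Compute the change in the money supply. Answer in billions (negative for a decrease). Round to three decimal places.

$1.094 billion

Initially m₁ = (1 + 0.4632) / (0.0353 + 0.1094 + 0.4632) ≈ 2.40697, so M₁ = 2.40697 × 3.76 ≈ 9.0502 billion.
After the change m₂ = (1 + 0.359) / (0.0353 + 0.1094 + 0.359) ≈ 2.69803, so M₂ = 2.69803 × 3.76 ≈ 10.1446 billion.
ΔM = M₂ − M₁ = 10.1446 − 9.0502 = 1.0944 billion.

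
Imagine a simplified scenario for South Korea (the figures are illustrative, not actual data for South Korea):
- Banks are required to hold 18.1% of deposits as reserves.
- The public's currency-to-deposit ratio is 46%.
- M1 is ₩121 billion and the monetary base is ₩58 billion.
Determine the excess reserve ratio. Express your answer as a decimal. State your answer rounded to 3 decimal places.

0.059

Using m = M/MB = 121/58 ≈ 2.086207. Since m = (1 + c)/(c + rr + e), the denominator satisfies c + rr + e = (1 + c)/m = (1 + 0.46) / 2.086207 ≈ 0.699835.
With c = 0.46 and rr = 0.181, the excess reserve ratio is 0.699835 − 0.46 − 0.181 = 0.058835.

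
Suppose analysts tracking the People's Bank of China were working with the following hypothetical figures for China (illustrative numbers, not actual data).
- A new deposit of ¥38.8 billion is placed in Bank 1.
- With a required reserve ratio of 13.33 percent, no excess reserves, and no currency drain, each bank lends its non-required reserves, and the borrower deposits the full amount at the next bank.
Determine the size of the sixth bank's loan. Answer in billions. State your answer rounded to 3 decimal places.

Each bank lends a fraction (1 − rr) = 0.8667 of the deposit it receives, so Bank 6 receives 38.8·0.8667^5 and lends 38.8·0.8667^6 ≈ 16.4454 billion.

¥16.445 billion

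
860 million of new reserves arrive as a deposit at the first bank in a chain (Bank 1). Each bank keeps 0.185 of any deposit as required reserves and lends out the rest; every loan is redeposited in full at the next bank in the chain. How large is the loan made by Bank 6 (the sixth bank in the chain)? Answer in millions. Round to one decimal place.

252.0 million

Each bank lends a fraction (1 − rr) = 0.8150 of the deposit it receives, so Bank 6 receives 860·0.8150^5 and lends 860·0.8150^6 ≈ 252.0253 million.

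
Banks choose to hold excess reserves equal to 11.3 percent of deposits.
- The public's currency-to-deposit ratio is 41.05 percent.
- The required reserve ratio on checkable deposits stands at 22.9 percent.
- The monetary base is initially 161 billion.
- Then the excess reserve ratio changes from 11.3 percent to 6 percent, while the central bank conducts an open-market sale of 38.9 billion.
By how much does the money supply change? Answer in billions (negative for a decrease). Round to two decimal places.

-55.57 billion

Before: m₁ = (1 + 0.4105) / (0.229 + 0.113 + 0.4105) ≈ 1.874419, MB₁ = 161, so M₁ = 1.874419 × 161 ≈ 301.7815 billion.
After: m₂ = (1 + 0.4105) / (0.229 + 0.06 + 0.4105) ≈ 2.016440, MB₂ = 161 − 38.9 = 122.1, so M₂ = 2.016440 × 122.1 ≈ 246.2073 billion.
ΔM = M₂ − M₁ = 246.2073 − 301.7815 = -55.5742 billion.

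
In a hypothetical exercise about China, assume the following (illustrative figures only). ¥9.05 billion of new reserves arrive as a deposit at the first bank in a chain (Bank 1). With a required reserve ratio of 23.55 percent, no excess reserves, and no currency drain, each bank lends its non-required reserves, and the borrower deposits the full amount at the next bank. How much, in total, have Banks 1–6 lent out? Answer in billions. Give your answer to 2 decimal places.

Bank i lends (1 − rr)^i of the original deposit: Bank 1 lends 9.05·0.7645 ≈ 6.9187, Bank 2 lends 9.05·0.7645² ≈ 5.2894, and so on.
Summing a geometric series: total = 9.05·[0.7645·(1 − 0.7645^6) / (1 − 0.7645)] ≈ 23.5134 billion.

¥23.51 billion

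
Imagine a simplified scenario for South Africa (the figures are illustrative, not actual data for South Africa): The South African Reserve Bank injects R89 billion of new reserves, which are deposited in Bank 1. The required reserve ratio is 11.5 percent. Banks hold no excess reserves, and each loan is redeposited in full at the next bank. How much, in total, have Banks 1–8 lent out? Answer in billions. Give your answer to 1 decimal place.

Bank i lends (1 − rr)^i of the original deposit: Bank 1 lends 89·0.8850 = 78.7650, Bank 2 lends 89·0.8850² ≈ 69.7070, and so on.
Summing a geometric series: total = 89·[0.8850·(1 − 0.8850^8) / (1 − 0.8850)] ≈ 427.1732 billion.

R427.2 billion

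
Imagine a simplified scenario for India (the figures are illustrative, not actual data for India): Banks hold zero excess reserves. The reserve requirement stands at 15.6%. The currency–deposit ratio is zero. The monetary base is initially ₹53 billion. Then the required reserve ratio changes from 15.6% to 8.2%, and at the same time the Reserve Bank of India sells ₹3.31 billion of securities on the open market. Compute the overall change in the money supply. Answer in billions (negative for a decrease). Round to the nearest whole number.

₹266 billion

Before: m₁ = 1 / (0.156) ≈ 6.4103, MB₁ = 53, so M₁ = 6.4103 × 53 = 339.7459 billion.
After: m₂ = 1 / (0.082) ≈ 12.1951, MB₂ = 53 − 3.31 = 49.69, so M₂ = 12.1951 × 49.69 ≈ 605.9745 billion.
ΔM = M₂ − M₁ = 605.9745 − 339.7459 = 266.2286 billion.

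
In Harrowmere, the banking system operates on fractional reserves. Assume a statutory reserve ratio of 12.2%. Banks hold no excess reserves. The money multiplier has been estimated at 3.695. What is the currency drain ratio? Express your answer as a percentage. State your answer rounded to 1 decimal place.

20.4%

Using m = 3.695. From m = (1 + c)/(c + rr + e), rearranging gives 1 + c = m·(c + rr + e), so c·(1 − m) = m·(rr + e) − 1.
Hence c = [m·(rr + e) − 1]/(1 − m) = [3.695 × (0.122 + 0) − 1] / (1 − 3.695) ≈ 0.203788.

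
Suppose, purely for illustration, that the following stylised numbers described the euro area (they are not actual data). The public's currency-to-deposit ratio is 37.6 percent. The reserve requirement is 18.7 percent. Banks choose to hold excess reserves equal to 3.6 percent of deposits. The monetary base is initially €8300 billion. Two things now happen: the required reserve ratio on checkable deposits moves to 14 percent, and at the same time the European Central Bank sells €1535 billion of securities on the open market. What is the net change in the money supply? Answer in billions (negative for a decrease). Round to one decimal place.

-2203.0 billion

Before: m₁ = (1 + 0.376) / (0.187 + 0.036 + 0.376) ≈ 2.297162, MB₁ = 8300, so M₁ = 2.297162 × 8300 = 19066.4446 billion.
After: m₂ = (1 + 0.376) / (0.14 + 0.036 + 0.376) ≈ 2.492754, MB₂ = 8300 − 1535 = 6765, so M₂ = 2.492754 × 6765 ≈ 16863.4808 billion.
ΔM = M₂ − M₁ = 16863.4808 − 19066.4446 = -2202.9638 billion.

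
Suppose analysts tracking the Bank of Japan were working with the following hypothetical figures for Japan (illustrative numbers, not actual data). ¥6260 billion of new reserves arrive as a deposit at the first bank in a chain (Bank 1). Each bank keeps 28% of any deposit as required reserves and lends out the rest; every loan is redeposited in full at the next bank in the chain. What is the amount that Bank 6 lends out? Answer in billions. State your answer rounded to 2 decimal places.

Each bank lends a fraction (1 − rr) = 0.7200 of the deposit it receives, so Bank 6 receives 6260·0.7200^5 and lends 6260·0.7200^6 ≈ 872.1061 billion.

¥872.11 billion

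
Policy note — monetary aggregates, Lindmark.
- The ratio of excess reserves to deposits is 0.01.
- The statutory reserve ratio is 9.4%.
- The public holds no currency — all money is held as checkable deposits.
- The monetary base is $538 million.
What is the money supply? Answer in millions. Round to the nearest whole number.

$5173 million

The money multiplier is m = 1 / (rr + e) = 1 / (0.094 + 0.01) ≈ 9.6154.
So M = m × MB = 9.6154 × 538 = 5173.0852 million.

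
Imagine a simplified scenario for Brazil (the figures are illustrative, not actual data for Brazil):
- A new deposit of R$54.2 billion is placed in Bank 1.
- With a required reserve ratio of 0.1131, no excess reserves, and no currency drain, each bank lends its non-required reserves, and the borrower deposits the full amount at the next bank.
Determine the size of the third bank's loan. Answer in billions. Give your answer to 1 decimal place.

Each bank lends a fraction (1 − rr) = 0.8869 of the deposit it receives, so Bank 3 receives 54.2·0.8869^2 and lends 54.2·0.8869^3 ≈ 37.8114 billion.

R$37.8 billion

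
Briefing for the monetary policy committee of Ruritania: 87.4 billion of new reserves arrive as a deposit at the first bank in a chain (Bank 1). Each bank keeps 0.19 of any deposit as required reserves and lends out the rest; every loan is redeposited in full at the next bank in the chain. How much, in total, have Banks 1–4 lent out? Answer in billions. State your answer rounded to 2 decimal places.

212.21 billion

Bank i lends (1 − rr)^i of the original deposit: Bank 1 lends 87.4·0.8100 = 70.7940, Bank 2 lends 87.4·0.8100² ≈ 57.3431, and so on.
Summing a geometric series: total = 87.4·[0.8100·(1 − 0.8100^4) / (1 − 0.8100)] ≈ 212.2079 billion.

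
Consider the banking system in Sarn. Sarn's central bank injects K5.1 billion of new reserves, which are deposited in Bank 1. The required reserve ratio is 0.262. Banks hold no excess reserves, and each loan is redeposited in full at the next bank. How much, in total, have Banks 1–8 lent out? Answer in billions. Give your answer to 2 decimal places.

Bank i lends (1 − rr)^i of the original deposit: Bank 1 lends 5.1·0.7380 = 3.7638, Bank 2 lends 5.1·0.7380² ≈ 2.7777, and so on.
Summing a geometric series: total = 5.1·[0.7380·(1 − 0.7380^8) / (1 − 0.7380)] ≈ 13.1016 billion.

K13.10 billion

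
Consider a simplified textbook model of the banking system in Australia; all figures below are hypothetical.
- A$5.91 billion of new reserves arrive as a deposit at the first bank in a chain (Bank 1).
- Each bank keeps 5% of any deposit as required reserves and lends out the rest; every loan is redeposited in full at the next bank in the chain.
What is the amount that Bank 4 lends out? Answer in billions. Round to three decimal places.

A$4.814 billion

Each bank lends a fraction (1 − rr) = 0.9500 of the deposit it receives, so Bank 4 receives 5.91·0.9500^3 and lends 5.91·0.9500^4 ≈ 4.8137 billion.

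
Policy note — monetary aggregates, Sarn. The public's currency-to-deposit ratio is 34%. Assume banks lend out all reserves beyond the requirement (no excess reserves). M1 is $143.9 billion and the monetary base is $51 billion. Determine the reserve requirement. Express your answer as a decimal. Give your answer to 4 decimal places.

0.1349

Using m = M/MB = 143.9/51 ≈ 2.821569. Since m = (1 + c)/(c + rr + e), the denominator satisfies c + rr + e = (1 + c)/m = (1 + 0.34) / 2.821569 ≈ 0.474913.
With c = 0.34 and e = 0, the reserve requirement is 0.474913 − 0.34 − 0 = 0.134913.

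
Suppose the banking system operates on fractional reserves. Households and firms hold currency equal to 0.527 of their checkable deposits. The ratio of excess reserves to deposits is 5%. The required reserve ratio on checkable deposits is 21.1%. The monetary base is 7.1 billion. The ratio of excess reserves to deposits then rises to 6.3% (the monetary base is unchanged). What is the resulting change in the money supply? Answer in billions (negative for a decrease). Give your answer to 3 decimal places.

-0.223 billion

Initially m₁ = (1 + 0.527) / (0.211 + 0.05 + 0.527) ≈ 1.93782, so M₁ = 1.93782 × 7.1 ≈ 13.7585 billion.
After the change m₂ = (1 + 0.527) / (0.211 + 0.063 + 0.527) ≈ 1.90637, so M₂ = 1.90637 × 7.1 ≈ 13.5352 billion.
ΔM = M₂ − M₁ = 13.5352 − 13.7585 = -0.2233 billion.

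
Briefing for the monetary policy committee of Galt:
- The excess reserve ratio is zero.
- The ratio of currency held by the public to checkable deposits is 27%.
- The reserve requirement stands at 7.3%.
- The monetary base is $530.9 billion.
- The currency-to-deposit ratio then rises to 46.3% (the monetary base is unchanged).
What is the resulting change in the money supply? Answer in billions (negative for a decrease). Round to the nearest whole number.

Initially m₁ = (1 + 0.27) / (0.073 + 0.27) ≈ 3.7026, so M₁ = 3.7026 × 530.9 ≈ 1965.7103 billion.
After the change m₂ = (1 + 0.463) / (0.073 + 0.463) ≈ 2.7295, so M₂ = 2.7295 × 530.9 ≈ 1449.0915 billion.
ΔM = M₂ − M₁ = 1449.0915 − 1965.7103 = -516.6188 billion.

-517 billion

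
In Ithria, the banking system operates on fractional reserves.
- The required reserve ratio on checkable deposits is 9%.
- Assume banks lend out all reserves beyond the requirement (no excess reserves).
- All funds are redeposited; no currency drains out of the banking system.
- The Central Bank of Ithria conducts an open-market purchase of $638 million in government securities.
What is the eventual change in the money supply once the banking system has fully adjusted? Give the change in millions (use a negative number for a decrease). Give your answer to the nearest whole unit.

The simple money multiplier is m = 1/rr = 1/0.09 ≈ 11.1111.
An open-market purchase increases the monetary base by 638 million, so ΔM = m × ΔMB = 11.1111 × 638 = 7088.8818 million.

$7089 million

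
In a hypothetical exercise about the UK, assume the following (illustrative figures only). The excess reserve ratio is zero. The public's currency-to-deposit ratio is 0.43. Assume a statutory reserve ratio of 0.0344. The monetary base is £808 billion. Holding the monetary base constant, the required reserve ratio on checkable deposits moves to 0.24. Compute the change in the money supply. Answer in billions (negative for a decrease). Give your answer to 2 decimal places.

Initially m₁ = (1 + 0.43) / (0.0344 + 0.43) ≈ 3.079242, so M₁ = 3.079242 × 808 ≈ 2488.0275 billion.
After the change m₂ = (1 + 0.43) / (0.24 + 0.43) ≈ 2.134328, so M₂ = 2.134328 × 808 ≈ 1724.537 billion.
ΔM = M₂ − M₁ = 1724.537 − 2488.0275 = -763.4905 billion.

-763.49 billion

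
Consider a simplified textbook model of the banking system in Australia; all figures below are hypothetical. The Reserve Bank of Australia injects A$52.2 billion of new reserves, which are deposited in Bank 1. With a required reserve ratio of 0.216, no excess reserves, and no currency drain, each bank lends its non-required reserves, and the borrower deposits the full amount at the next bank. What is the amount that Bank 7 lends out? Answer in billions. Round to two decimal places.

Each bank lends a fraction (1 − rr) = 0.7840 of the deposit it receives, so Bank 7 receives 52.2·0.7840^6 and lends 52.2·0.7840^7 ≈ 9.5035 billion.

A$9.50 billion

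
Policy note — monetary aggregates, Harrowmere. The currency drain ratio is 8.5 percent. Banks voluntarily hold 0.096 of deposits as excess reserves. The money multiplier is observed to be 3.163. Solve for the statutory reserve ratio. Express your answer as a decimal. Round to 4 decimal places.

Using m = 3.163. Since m = (1 + c)/(c + rr + e), the denominator satisfies c + rr + e = (1 + c)/m = (1 + 0.085) / 3.163 ≈ 0.343029.
With c = 0.085 and e = 0.096, the statutory reserve ratio is 0.343029 − 0.085 − 0.096 = 0.162029.

0.1620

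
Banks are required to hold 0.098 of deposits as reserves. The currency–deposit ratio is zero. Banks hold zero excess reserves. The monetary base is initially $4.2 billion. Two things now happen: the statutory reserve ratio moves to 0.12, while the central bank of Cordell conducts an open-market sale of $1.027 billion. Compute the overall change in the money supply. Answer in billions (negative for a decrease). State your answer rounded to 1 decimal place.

Before: m₁ = 1 / (0.098) ≈ 10.2041, MB₁ = 4.2, so M₁ = 10.2041 × 4.2 ≈ 42.8572 billion.
After: m₂ = 1 / (0.12) ≈ 8.3333, MB₂ = 4.2 − 1.027 = 3.173, so M₂ = 8.3333 × 3.173 ≈ 26.4416 billion.
ΔM = M₂ − M₁ = 26.4416 − 42.8572 = -16.4156 billion.

-16.4 billion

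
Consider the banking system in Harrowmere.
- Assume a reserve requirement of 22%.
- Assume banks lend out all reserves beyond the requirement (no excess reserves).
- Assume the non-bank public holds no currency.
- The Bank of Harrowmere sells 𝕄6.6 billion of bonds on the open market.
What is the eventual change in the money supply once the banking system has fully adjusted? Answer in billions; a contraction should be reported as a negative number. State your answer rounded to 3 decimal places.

The simple money multiplier is m = 1/rr = 1/0.22 ≈ 4.54545.
An open-market sale reduces the monetary base by 6.6 billion, so ΔM = m × ΔMB = 4.54545 × (−6.6) ≈ -30 billion.

-30.000 billion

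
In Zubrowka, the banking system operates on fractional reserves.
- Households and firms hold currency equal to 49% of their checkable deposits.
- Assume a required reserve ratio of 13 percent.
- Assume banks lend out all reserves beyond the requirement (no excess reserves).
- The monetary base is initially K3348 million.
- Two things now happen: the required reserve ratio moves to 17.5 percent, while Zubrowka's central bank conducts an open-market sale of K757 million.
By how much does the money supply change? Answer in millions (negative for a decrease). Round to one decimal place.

Before: m₁ = (1 + 0.49) / (0.13 + 0.49) ≈ 2.403226, MB₁ = 3348, so M₁ = 2.403226 × 3348 ≈ 8046.0006 million.
After: m₂ = (1 + 0.49) / (0.175 + 0.49) ≈ 2.240602, MB₂ = 3348 − 757 = 2591, so M₂ = 2.240602 × 2591 ≈ 5805.3998 million.
ΔM = M₂ − M₁ = 5805.3998 − 8046.0006 = -2240.6008 million.

-2240.6 million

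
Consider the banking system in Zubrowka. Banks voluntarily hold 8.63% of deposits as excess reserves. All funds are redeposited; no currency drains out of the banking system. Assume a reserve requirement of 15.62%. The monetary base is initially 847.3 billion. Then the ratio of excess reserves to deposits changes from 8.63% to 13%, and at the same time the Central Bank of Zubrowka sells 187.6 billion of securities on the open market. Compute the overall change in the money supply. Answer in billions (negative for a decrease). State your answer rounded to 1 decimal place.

-1189.0 billion

Before: m₁ = 1 / (0.1562 + 0.0863) ≈ 4.12371, MB₁ = 847.3, so M₁ = 4.12371 × 847.3 ≈ 3494.0195 billion.
After: m₂ = 1 / (0.1562 + 0.13) ≈ 3.49406, MB₂ = 847.3 − 187.6 = 659.7, so M₂ = 3.49406 × 659.7 ≈ 2305.0314 billion.
ΔM = M₂ − M₁ = 2305.0314 − 3494.0195 = -1188.9881 billion.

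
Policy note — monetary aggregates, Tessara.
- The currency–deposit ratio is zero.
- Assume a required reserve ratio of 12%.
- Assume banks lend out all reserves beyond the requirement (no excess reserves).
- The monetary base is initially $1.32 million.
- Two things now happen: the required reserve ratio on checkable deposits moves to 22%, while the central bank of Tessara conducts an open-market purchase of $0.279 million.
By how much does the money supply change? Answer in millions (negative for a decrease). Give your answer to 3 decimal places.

-3.732 million

Before: m₁ = 1 / (0.12) ≈ 8.33333, MB₁ = 1.32, so M₁ = 8.33333 × 1.32 ≈ 11 million.
After: m₂ = 1 / (0.22) ≈ 4.54545, MB₂ = 1.32 + 0.279 = 1.599, so M₂ = 4.54545 × 1.599 ≈ 7.2682 million.
ΔM = M₂ − M₁ = 7.2682 − 11 = -3.7318 million.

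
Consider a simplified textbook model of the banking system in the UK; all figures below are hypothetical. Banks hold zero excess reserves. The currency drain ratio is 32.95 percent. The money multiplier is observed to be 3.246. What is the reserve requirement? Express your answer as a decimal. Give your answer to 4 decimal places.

Using m = 3.246. Since m = (1 + c)/(c + rr + e), the denominator satisfies c + rr + e = (1 + c)/m = (1 + 0.3295) / 3.246 ≈ 0.409581.
With c = 0.3295 and e = 0, the reserve requirement is 0.409581 − 0.3295 − 0 = 0.080081.

0.0801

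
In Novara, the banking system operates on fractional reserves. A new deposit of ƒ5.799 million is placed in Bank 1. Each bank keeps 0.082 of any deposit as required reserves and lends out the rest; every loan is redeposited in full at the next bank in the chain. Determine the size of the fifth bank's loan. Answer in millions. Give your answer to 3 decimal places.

ƒ3.781 million

Each bank lends a fraction (1 − rr) = 0.9180 of the deposit it receives, so Bank 5 receives 5.799·0.9180^4 and lends 5.799·0.9180^5 ≈ 3.7807 million.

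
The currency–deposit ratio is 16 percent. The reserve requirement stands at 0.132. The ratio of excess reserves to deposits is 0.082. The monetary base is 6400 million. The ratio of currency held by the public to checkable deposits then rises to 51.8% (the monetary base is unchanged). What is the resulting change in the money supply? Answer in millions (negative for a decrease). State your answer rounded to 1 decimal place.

Initially m₁ = (1 + 0.16) / (0.132 + 0.082 + 0.16) ≈ 3.101604, so M₁ = 3.101604 × 6400 = 19850.2656 million.
After the change m₂ = (1 + 0.518) / (0.132 + 0.082 + 0.518) ≈ 2.073770, so M₂ = 2.073770 × 6400 = 13272.128 million.
ΔM = M₂ − M₁ = 13272.128 − 19850.2656 = -6578.1376 million.

-6578.1 million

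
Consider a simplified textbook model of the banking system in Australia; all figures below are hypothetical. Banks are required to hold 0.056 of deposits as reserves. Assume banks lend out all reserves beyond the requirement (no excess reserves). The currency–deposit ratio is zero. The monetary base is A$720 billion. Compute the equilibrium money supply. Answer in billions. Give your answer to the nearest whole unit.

With no currency drain or excess reserves, the money multiplier is m = 1/rr = 1/0.056 ≈ 17.8571.
Money supply M = m × MB = 17.8571 × 720 = 12857.112 billion.

A$12857 billion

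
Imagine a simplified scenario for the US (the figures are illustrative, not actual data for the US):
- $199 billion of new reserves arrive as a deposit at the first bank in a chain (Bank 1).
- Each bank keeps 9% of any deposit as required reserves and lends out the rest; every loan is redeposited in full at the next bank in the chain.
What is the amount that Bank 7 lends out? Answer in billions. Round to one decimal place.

$102.8 billion

Each bank lends a fraction (1 − rr) = 0.9100 of the deposit it receives, so Bank 7 receives 199·0.9100^6 and lends 199·0.9100^7 ≈ 102.8354 billion.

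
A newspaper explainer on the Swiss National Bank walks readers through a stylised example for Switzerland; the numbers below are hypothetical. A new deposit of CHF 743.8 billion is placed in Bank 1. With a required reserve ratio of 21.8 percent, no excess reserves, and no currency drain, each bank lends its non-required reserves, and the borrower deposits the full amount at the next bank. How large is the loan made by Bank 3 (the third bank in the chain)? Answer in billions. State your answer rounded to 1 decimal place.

CHF 355.7 billion

Each bank lends a fraction (1 − rr) = 0.7820 of the deposit it receives, so Bank 3 receives 743.8·0.7820^2 and lends 743.8·0.7820^3 ≈ 355.6939 billion.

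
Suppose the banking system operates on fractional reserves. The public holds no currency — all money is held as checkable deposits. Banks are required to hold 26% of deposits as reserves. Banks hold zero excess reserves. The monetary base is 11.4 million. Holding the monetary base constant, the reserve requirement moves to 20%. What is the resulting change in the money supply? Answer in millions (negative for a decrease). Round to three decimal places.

Initially m₁ = 1 / (0.26) ≈ 3.846154, so M₁ = 3.846154 × 11.4 ≈ 43.8462 million.
After the change m₂ = 1 / (0.2) = 5, so M₂ = 5 × 11.4 = 57 million.
ΔM = M₂ − M₁ = 57 − 43.8462 = 13.1538 million.

13.154 million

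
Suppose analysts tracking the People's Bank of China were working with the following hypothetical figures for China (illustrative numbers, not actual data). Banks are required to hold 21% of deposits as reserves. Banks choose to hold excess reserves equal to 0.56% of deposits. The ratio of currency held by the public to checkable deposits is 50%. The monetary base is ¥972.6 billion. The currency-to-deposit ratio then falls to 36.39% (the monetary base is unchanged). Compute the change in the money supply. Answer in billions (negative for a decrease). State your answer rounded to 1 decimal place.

¥250.4 billion

Initially m₁ = (1 + 0.5) / (0.21 + 0.0056 + 0.5) ≈ 2.09614, so M₁ = 2.09614 × 972.6 ≈ 2038.7058 billion.
After the change m₂ = (1 + 0.3639) / (0.21 + 0.0056 + 0.3639) ≈ 2.35358, so M₂ = 2.35358 × 972.6 ≈ 2289.0919 billion.
ΔM = M₂ − M₁ = 2289.0919 − 2038.7058 = 250.3861 billion.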